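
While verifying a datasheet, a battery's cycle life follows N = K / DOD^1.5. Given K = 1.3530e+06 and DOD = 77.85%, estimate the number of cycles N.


DOD^1.5 = 686.89
N = K / DOD^1.5 = 1.3530e+06 / 686.89 = 1970

1970 cycles


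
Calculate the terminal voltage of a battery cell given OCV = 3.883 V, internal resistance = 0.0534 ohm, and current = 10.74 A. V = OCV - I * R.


IR drop = 10.74 * 0.0534 = 0.57352 V
V = 3.883 - 0.57352 = 3.309 V

3.309 V


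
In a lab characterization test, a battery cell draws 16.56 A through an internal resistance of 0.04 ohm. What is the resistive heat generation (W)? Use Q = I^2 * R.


I^2 = 274.23
Q = 274.23 * 0.04 = 10.97 W

10.97 W


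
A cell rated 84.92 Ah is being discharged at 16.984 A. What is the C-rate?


C_rate = I / capacity = 16.984 / 84.92 = 0.2C

0.2C


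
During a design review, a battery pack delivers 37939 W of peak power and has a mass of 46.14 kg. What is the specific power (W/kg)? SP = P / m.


SP = P / m = 37939 / 46.14 = 822.3 W/kg

822.3 W/kg


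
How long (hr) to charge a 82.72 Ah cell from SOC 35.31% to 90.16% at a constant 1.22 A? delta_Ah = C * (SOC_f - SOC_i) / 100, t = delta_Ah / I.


delta_Ah = 82.72 * (90.16 - 35.31) / 100 = 45.372 Ah
t = delta_Ah / I = 45.372 / 1.22 = 37.19 hr

37.19 hr


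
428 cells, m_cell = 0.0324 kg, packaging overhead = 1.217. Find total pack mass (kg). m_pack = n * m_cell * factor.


Cell mass sum = 428 * 0.0324 = 13.867 kg
With overhead 1.217: m_pack = 13.867 * 1.217 = 16.88 kg

16.88 kg


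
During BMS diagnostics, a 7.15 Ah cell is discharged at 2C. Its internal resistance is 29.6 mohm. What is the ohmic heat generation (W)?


Convert: R = 29.6 mohm = 0.0296 ohm
Step 1: I = C_rate * capacity = 2 * 7.15 = 14.3 A
Step 2: Q = I^2 * R = 14.3^2 * 0.0296 = 204.49 * 0.0296 = 6.053 W

6.053 W


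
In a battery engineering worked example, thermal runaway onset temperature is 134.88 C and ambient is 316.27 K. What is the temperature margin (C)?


Convert: T_ambient = 316.27 K = 43.12 C
margin = 134.88 - 43.12 = 91.76 C

91.76 C


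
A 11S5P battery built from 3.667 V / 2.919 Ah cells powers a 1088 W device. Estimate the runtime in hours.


Step 1: E_pack = Ns * V_cell * Np * C_cell = 11 * 3.667 * 5 * 2.919 = 588.72 Wh
Step 2: t = E_pack / P = 588.72 / 1088 = 0.5411 hr

0.5411 hr


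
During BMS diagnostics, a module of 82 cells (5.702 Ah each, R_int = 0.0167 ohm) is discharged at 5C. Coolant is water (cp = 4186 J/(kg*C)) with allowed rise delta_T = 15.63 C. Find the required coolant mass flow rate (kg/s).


Step 1: I = 5 * 5.702 = 28.51 A
Step 2: Q_cell = I^2 * R = 28.51^2 * 0.0167 = 13.574 W
Step 3: Q_total = 82 * 13.574 = 1113.1 W
Step 4: m_dot = Q_total / (cp * dT) = 1113.1 / (4186 * 15.63) = 0.01701 kg/s

0.01701 kg/s


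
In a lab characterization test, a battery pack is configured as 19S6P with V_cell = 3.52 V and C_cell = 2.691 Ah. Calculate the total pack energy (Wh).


V_pack = 19 * 3.52 = 66.88 V
C_pack = 6 * 2.691 = 16.146 Ah
E = V_pack * C_pack = 66.88 * 16.146 = 1080 Wh

1080 Wh


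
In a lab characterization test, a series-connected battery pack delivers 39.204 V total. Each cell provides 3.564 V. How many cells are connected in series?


Rearranging: n = V_pack / V_cell = 39.204 / 3.564 = 11 cells

11


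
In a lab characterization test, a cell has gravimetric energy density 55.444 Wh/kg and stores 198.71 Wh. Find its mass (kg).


m = E / ED = 198.71 / 55.444 = 3.584 kg

3.584 kg


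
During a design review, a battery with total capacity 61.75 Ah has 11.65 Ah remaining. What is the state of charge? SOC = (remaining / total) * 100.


SOC = (remaining / total) * 100 = (11.65 / 61.75) * 100 = 18.87%

18.87%


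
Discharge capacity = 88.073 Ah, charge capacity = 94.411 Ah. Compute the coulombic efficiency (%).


Coulombic efficiency = 88.073/94.411 * 100% = 93.29%

93.29%


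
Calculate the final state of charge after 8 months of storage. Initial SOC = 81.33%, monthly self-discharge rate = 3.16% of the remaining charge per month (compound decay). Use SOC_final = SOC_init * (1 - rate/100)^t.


decay = (1 - 3.16/100)^8 = 0.77346
SOC_final = 81.33 * 0.77346 = 62.91%

62.91%


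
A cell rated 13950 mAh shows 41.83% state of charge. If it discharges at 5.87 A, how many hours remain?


Convert: C_total = 13950 mAh = 13.95 Ah
Step 1: remaining = SOC/100 * C_total = 41.83/100 * 13.95 = 5.8353 Ah
Step 2: t = remaining / I = 5.8353 / 5.87 = 0.9941 hr

0.9941 hr


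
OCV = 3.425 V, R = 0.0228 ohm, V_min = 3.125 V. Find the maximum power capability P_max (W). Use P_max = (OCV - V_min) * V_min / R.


dV = OCV - V_min = 0.3 V (so I_max = dV / R)
P_max = dV * V_min / R = 0.3 * 3.125 / 0.0228 = 41.12 W

41.12 W


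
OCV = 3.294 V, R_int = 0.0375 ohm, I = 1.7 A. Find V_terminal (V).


IR drop = 1.7 * 0.0375 = 0.06375 V
V = 3.294 - 0.06375 = 3.230 V

3.230 V


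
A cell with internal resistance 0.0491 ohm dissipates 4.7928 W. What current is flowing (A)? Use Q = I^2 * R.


I = sqrt(Q / R) = sqrt(4.7928 / 0.0491) = sqrt(97.613) = 9.880 A

9.880 A


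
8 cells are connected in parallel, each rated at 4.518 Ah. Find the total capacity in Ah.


Parallel capacities add: 8 * 4.518 Ah = 36.144 Ah

36.144 Ah


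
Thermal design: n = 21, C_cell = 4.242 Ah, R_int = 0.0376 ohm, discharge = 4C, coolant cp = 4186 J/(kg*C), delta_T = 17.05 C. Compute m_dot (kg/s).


Step 1: I = 4 * 4.242 = 16.968 A
Step 2: Q_cell = I^2 * R = 16.968^2 * 0.0376 = 10.826 W
Step 3: Q_total = 21 * 10.826 = 227.35 W
Step 4: m_dot = Q_total / (cp * dT) = 227.35 / (4186 * 17.05) = 0.003185 kg/s

0.003185 kg/s


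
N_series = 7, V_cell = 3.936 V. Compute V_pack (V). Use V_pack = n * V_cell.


With 7 cells in series at 3.936 V each, V_pack = 27.552 V

27.552 V


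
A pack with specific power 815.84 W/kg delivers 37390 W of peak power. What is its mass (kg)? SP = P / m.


m = P / SP = 37390 / 815.84 = 45.83 kg

45.83 kg


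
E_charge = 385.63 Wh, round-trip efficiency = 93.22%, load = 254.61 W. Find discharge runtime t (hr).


Step 1: E_discharge = eta/100 * E_charge = 93.22/100 * 385.63 = 359.48 Wh
Step 2: t = E_discharge / P = 359.48 / 254.61 = 1.412 hr

1.412 hr


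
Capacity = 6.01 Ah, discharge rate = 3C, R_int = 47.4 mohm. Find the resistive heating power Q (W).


Convert: R = 47.4 mohm = 0.0474 ohm
Step 1: I = C_rate * capacity = 3 * 6.01 = 18.03 A
Step 2: Q = I^2 * R = 18.03^2 * 0.0474 = 325.08 * 0.0474 = 15.41 W

15.41 W


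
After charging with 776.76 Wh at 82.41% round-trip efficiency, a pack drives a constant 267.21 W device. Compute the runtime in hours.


Step 1: E_discharge = eta/100 * E_charge = 82.41/100 * 776.76 = 640.13 Wh
Step 2: t = E_discharge / P = 640.13 / 267.21 = 2.396 hr

2.396 hr


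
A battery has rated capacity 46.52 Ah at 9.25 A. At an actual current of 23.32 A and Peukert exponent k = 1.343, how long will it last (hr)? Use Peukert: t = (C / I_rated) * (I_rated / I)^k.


t_rated = C / I_rated = 46.52 / 9.25 = 5.0292 hr
(I_rated/I)^k = (0.39666)^1.343 = 0.28885
t = t_rated * (I_rated/I)^k = 5.0292 * 0.28885 = 1.453 hr

1.453 hr


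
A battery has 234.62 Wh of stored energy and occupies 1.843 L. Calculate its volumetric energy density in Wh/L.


Volumetric ED = 234.62 Wh / 1.843 L = 127.3 Wh/L

127.3 Wh/L


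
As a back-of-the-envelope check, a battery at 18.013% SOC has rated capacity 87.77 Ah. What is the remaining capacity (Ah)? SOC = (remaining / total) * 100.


remaining = SOC / 100 * total = 18.013 / 100 * 87.77 = 15.81 Ah

15.81 Ah


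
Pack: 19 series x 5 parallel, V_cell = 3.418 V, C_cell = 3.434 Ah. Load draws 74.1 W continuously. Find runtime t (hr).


Step 1: E_pack = Ns * V_cell * Np * C_cell = 19 * 3.418 * 5 * 3.434 = 1115.1 Wh
Step 2: t = E_pack / P = 1115.1 / 74.1 = 15.05 hr

15.05 hr


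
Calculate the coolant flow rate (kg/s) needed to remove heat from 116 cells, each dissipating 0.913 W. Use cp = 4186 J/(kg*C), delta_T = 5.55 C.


Step 1: Total heat Q = 116 * 0.913 W = 105.91 W
Step 2: denom = cp * dT = 4186 * 5.55 = 23232
Step 3: m_dot = 105.91 / 23232 = 0.004559 kg/s

0.004559 kg/s


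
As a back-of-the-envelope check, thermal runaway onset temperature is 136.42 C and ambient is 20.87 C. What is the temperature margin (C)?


Safety margin = 136.42 C - 20.87 C = 115.55 C

115.55 C


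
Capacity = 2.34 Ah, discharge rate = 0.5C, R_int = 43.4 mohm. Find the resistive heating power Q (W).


Convert: R = 43.4 mohm = 0.0434 ohm
Step 1: I = C_rate * capacity = 0.5 * 2.34 = 1.17 A
Step 2: Q = I^2 * R = 1.17^2 * 0.0434 = 1.3689 * 0.0434 = 0.05941 W

0.05941 W


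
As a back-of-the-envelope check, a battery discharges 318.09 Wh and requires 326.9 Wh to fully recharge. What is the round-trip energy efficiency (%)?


eta_e = E_dis / E_chg * 100 = 318.09 / 326.9 * 100 = 97.30%

97.30%


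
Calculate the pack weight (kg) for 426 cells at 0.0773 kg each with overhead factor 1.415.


m_pack = n * m_cell * overhead = 426 * 0.0773 * 1.415 = 46.60 kg

46.60 kg


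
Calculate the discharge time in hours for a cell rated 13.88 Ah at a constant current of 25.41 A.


t = capacity / current = 13.88 / 25.41 = 0.5462 hr

0.5462 hr


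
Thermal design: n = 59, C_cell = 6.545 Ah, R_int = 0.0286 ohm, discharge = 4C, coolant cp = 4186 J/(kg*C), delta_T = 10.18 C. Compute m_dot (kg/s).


Step 1: I = 4 * 6.545 = 26.18 A
Step 2: Q_cell = I^2 * R = 26.18^2 * 0.0286 = 19.602 W
Step 3: Q_total = 59 * 19.602 = 1156.5 W
Step 4: m_dot = Q_total / (cp * dT) = 1156.5 / (4186 * 10.18) = 0.02714 kg/s

0.02714 kg/s


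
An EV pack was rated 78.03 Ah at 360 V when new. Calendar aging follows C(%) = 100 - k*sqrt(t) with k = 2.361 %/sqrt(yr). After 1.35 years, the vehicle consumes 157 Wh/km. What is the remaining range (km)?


Step 1: capacity retention = 100 - 2.361 * sqrt(1.35) = 100 - 2.361 * 1.1619 = 97.257%
Step 2: C_now = 78.03 * 97.257/100 = 75.89 Ah
Step 3: E_pack = V * C_now = 360 * 75.89 = 27320 Wh
Step 4: range = E_pack / consumption = 27320 / 157 = 174.0 km

174.0 km


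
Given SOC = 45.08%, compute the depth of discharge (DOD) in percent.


Complement of SOC: DOD = 100% - 45.08% = 54.92%

54.92%


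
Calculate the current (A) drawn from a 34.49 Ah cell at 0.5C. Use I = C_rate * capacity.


I = C_rate * capacity = 0.5 * 34.49 = 17.245 A

17.245 A


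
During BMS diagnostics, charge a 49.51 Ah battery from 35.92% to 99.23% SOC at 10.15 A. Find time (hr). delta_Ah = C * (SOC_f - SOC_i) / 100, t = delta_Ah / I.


delta_Ah = 49.51 * (99.23 - 35.92) / 100 = 31.345 Ah
t = delta_Ah / I = 31.345 / 10.15 = 3.088 hr

3.088 hr


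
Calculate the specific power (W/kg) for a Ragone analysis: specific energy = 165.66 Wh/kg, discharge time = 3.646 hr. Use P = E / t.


P_specific = E / t = 165.66 / 3.646 = 45.44 W/kg

45.44 W/kg


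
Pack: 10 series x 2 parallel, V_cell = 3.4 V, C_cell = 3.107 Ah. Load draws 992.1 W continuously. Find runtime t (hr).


Step 1: E_pack = Ns * V_cell * Np * C_cell = 10 * 3.4 * 2 * 3.107 = 211.28 Wh
Step 2: t = E_pack / P = 211.28 / 992.1 = 0.2130 hr

0.2130 hr


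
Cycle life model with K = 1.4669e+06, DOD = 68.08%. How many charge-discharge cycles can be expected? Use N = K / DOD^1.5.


Step 1: DOD^1.5 = 68.08^1.5 = 561.73
Step 2: N = 1.4669e+06 / 561.73 = 2611 cycles

2611 cycles


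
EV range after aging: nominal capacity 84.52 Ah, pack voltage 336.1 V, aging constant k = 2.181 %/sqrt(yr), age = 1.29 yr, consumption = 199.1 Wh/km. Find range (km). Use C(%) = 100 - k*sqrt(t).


Step 1: capacity retention = 100 - 2.181 * sqrt(1.29) = 100 - 2.181 * 1.1358 = 97.523%
Step 2: C_now = 84.52 * 97.523/100 = 82.426 Ah
Step 3: E_pack = V * C_now = 336.1 * 82.426 = 27703 Wh
Step 4: range = E_pack / consumption = 27703 / 199.1 = 139.1 km

139.1 km


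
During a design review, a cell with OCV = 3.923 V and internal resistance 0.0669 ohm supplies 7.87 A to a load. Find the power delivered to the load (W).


Step 1: V_terminal = OCV - I*R = 3.923 - 7.87 * 0.0669 = 3.3965 V
Step 2: P_out = V_terminal * I = 3.3965 * 7.87 = 26.73 W

26.73 W


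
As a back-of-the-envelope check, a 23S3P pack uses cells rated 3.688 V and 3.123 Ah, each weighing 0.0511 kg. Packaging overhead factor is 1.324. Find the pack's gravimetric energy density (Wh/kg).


Step 1: V_pack = 23 * 3.688 = 84.824 V
Step 2: C_pack = 3 * 3.123 = 9.369 Ah
Step 3: E_pack = V_pack * C_pack = 84.824 * 9.369 = 794.72 Wh
Step 4: m_pack = 23 * 3 * 0.0511 * 1.324 = 4.6683 kg
Step 5: ED = E_pack / m_pack = 794.72 / 4.6683 = 170.2 Wh/kg

170.2 Wh/kg


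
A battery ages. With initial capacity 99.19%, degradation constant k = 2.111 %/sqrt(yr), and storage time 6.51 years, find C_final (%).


sqrt(t) = sqrt(6.51) = 2.5515
C_final = 99.19 - 2.111 * 2.5515 = 93.80%

93.80%


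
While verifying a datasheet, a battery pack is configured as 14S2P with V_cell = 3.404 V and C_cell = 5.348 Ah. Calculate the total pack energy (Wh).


V_pack = 14 * 3.404 = 47.656 V
C_pack = 2 * 5.348 = 10.696 Ah
E = V_pack * C_pack = 47.656 * 10.696 = 509.7 Wh

509.7 Wh


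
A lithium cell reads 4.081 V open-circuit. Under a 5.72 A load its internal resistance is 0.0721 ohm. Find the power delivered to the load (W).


Step 1: V_terminal = OCV - I*R = 4.081 - 5.72 * 0.0721 = 3.6686 V
Step 2: P_out = V_terminal * I = 3.6686 * 5.72 = 20.98 W

20.98 W


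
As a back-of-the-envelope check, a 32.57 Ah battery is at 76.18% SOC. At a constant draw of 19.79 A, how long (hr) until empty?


Step 1: remaining = SOC/100 * C_total = 76.18/100 * 32.57 = 24.812 Ah
Step 2: t = remaining / I = 24.812 / 19.79 = 1.254 hr

1.254 hr


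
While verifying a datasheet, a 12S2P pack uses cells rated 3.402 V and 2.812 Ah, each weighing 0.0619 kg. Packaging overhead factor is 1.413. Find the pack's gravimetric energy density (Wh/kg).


Step 1: V_pack = 12 * 3.402 = 40.824 V
Step 2: C_pack = 2 * 2.812 = 5.624 Ah
Step 3: E_pack = V_pack * C_pack = 40.824 * 5.624 = 229.59 Wh
Step 4: m_pack = 12 * 2 * 0.0619 * 1.413 = 2.0992 kg
Step 5: ED = E_pack / m_pack = 229.59 / 2.0992 = 109.4 Wh/kg

109.4 Wh/kg


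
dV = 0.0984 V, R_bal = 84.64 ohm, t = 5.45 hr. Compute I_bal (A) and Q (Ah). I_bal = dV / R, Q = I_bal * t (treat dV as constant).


First, Ohm's law: I_bal = 0.0984 V / 84.64 ohm = 0.0011626 A
Then Q = I * t = 0.0011626 A * 5.45 hr = 0.006336 Ah

I=0.0011626 A, Q=0.006336 Ah


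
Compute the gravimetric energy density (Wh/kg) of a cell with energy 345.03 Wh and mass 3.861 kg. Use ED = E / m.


Specific energy = 345.03 Wh / 3.861 kg = 89.36 Wh/kg

89.36 Wh/kg


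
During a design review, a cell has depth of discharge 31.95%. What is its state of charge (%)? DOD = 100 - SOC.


SOC = 100 - DOD = 100 - 31.95 = 68.05%

68.05%


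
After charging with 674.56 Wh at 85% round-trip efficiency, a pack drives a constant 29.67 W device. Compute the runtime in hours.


Step 1: E_discharge = eta/100 * E_charge = 85/100 * 674.56 = 573.38 Wh
Step 2: t = E_discharge / P = 573.38 / 29.67 = 19.33 hr

19.33 hr


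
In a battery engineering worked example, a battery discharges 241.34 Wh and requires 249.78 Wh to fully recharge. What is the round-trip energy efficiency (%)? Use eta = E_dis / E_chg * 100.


eta_e = E_dis / E_chg * 100 = 241.34 / 249.78 * 100 = 96.62%

96.62%


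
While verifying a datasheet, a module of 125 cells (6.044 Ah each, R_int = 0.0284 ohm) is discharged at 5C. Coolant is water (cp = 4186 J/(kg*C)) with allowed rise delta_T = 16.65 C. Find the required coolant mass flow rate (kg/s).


Step 1: I = 5 * 6.044 = 30.22 A
Step 2: Q_cell = I^2 * R = 30.22^2 * 0.0284 = 25.936 W
Step 3: Q_total = 125 * 25.936 = 3242 W
Step 4: m_dot = Q_total / (cp * dT) = 3242 / (4186 * 16.65) = 0.04652 kg/s

0.04652 kg/s


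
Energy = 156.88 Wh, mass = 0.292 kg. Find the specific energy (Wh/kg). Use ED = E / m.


ED = E / m = 156.88 / 0.292 = 537.3 Wh/kg

537.3 Wh/kg


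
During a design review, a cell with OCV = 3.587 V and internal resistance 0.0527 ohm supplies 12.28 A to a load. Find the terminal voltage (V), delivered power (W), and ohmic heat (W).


Step 1: V_terminal = OCV - I*R = 3.587 - 12.28 * 0.0527 = 2.9398 V
Step 2: P_out = V_terminal * I = 2.9398 * 12.28 = 36.10 W
Step 3: Q = I^2 * R = 12.28^2 * 0.0527 = 7.947 W

V=2.9398 V, P=36.10 W, Q=7.947 W


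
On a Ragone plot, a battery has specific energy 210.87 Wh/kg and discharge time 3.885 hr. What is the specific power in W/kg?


P_specific = E / t = 210.87 / 3.885 = 54.28 W/kg

54.28 W/kg


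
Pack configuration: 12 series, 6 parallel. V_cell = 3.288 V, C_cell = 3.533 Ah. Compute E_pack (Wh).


V_pack = 12 * 3.288 = 39.456 V
C_pack = 6 * 3.533 = 21.198 Ah
E = V_pack * C_pack = 39.456 * 21.198 = 836.4 Wh

836.4 Wh


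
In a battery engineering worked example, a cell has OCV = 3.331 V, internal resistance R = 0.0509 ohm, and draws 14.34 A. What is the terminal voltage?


V = OCV - I*R = 3.331 - 14.34 * 0.0509 = 2.601 V

2.601 V


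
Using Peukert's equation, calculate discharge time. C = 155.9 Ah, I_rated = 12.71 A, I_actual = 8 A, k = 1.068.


t_rated = C / I_rated = 155.9 / 12.71 = 12.266 hr
(I_rated/I)^k = (1.5888)^1.068 = 1.6396
t = t_rated * (I_rated/I)^k = 12.266 * 1.6396 = 20.11 hr

20.11 hr


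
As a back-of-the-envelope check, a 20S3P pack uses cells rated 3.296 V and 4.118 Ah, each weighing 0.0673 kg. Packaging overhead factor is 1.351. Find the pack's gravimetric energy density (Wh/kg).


Step 1: V_pack = 20 * 3.296 = 65.92 V
Step 2: C_pack = 3 * 4.118 = 12.354 Ah
Step 3: E_pack = V_pack * C_pack = 65.92 * 12.354 = 814.38 Wh
Step 4: m_pack = 20 * 3 * 0.0673 * 1.351 = 5.4553 kg
Step 5: ED = E_pack / m_pack = 814.38 / 5.4553 = 149.3 Wh/kg

149.3 Wh/kg


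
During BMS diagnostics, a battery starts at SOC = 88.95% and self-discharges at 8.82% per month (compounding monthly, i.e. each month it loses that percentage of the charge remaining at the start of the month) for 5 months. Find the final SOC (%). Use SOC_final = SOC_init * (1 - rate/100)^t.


decay = (1 - 8.82/100)^5 = 0.63023
SOC_final = 88.95 * 0.63023 = 56.06%

56.06%


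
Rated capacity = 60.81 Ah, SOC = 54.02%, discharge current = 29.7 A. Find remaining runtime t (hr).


Step 1: remaining = SOC/100 * C_total = 54.02/100 * 60.81 = 32.85 Ah
Step 2: t = remaining / I = 32.85 / 29.7 = 1.106 hr

1.106 hr


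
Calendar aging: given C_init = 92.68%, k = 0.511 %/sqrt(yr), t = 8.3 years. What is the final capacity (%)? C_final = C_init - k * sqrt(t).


Step 1: sqrt(8.3 yr) = 2.881
Step 2: drop = 0.511 * 2.881 = 1.4722
Step 3: C_final = 92.68 - 1.4722 = 91.21%

91.21%


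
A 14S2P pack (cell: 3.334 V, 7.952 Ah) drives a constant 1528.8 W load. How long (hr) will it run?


Step 1: E_pack = Ns * V_cell * Np * C_cell = 14 * 3.334 * 2 * 7.952 = 742.34 Wh
Step 2: t = E_pack / P = 742.34 / 1528.8 = 0.4856 hr

0.4856 hr


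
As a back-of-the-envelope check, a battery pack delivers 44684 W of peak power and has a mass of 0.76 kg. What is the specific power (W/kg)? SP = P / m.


SP = P / m = 44684 / 0.76 = 58790 W/kg

58790 W/kg


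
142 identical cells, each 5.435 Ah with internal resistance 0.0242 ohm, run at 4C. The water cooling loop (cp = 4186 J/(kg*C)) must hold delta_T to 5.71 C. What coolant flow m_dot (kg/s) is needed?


Step 1: I = 4 * 5.435 = 21.74 A
Step 2: Q_cell = I^2 * R = 21.74^2 * 0.0242 = 11.438 W
Step 3: Q_total = 142 * 11.438 = 1624.2 W
Step 4: m_dot = Q_total / (cp * dT) = 1624.2 / (4186 * 5.71) = 0.06795 kg/s

0.06795 kg/s


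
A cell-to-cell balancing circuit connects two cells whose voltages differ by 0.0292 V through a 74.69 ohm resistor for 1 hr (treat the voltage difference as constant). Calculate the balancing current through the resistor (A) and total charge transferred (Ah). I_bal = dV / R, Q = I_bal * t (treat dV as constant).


First, Ohm's law: I_bal = 0.0292 V / 74.69 ohm = 3.9095e-04 A
Then Q = I * t = 3.9095e-04 A * 1 hr = 3.909e-04 Ah

I=3.9095e-04 A, Q=3.909e-04 Ah


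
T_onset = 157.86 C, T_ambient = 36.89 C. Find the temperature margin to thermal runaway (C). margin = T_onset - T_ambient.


Safety margin = 157.86 C - 36.89 C = 120.97 C

120.97 C


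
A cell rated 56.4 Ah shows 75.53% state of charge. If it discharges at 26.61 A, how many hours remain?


Step 1: remaining = SOC/100 * C_total = 75.53/100 * 56.4 = 42.599 Ah
Step 2: t = remaining / I = 42.599 / 26.61 = 1.601 hr

1.601 hr


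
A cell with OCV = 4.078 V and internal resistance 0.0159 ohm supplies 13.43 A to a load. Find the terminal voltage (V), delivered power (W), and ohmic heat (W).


Step 1: V_terminal = OCV - I*R = 4.078 - 13.43 * 0.0159 = 3.8645 V
Step 2: P_out = V_terminal * I = 3.8645 * 13.43 = 51.90 W
Step 3: Q = I^2 * R = 13.43^2 * 0.0159 = 2.868 W

V=3.8645 V, P=51.90 W, Q=2.868 W


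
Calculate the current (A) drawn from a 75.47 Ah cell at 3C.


At 3C: I = 3 * 75.47 Ah = 226.41 A

226.41 A


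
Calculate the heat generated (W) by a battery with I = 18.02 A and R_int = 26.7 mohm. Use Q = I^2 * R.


Convert: R = 26.7 mohm = 0.0267 ohm
I^2 = 324.72
Q = 324.72 * 0.0267 = 8.670 W

8.670 W


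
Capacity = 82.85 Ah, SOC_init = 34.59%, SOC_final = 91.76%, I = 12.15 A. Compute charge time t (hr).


Step 1: dSOC = 91.76% - 34.59% = 57.17%
Step 2: delta_Ah = 82.85 * 57.17 / 100 = 47.365 Ah
Step 3: t = 47.365 / 12.15 = 3.898 hr

3.898 hr


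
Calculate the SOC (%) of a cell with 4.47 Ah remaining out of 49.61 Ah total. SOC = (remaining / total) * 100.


SOC = (remaining / total) * 100 = (4.47 / 49.61) * 100 = 9.010%

9.010%


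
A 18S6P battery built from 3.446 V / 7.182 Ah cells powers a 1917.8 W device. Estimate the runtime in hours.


Step 1: E_pack = Ns * V_cell * Np * C_cell = 18 * 3.446 * 6 * 7.182 = 2672.9 Wh
Step 2: t = E_pack / P = 2672.9 / 1917.8 = 1.394 hr

1.394 hr


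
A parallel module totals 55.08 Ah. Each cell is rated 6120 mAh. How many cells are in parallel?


Convert: C_cell = 6120 mAh = 6.12 Ah
n = C_total / C_cell = 55.08 / 6.12 = 9

9


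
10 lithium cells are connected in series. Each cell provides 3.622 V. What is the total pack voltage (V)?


With 10 cells in series at 3.622 V each, V_pack = 36.22 V

36.22 V


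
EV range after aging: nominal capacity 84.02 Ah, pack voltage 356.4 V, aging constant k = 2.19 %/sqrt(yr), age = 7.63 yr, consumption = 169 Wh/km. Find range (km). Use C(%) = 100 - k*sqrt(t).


Step 1: capacity retention = 100 - 2.19 * sqrt(7.63) = 100 - 2.19 * 2.7622 = 93.951%
Step 2: C_now = 84.02 * 93.951/100 = 78.938 Ah
Step 3: E_pack = V * C_now = 356.4 * 78.938 = 28134 Wh
Step 4: range = E_pack / consumption = 28134 / 169 = 166.5 km

166.5 km


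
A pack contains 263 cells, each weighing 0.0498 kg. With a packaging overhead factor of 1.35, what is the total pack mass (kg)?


m_pack = n * m_cell * overhead = 263 * 0.0498 * 1.35 = 17.68 kg

17.68 kg


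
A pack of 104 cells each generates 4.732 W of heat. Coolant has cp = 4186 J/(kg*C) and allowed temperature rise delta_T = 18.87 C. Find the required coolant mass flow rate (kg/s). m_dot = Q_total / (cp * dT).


Q_total = 104 * 4.732 = 492.13 W
m_dot = Q_total / (cp * dT) = 492.13 / (4186 * 18.87) = 0.006230 kg/s

0.006230 kg/s


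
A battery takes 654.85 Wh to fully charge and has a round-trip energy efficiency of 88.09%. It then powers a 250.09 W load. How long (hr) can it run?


Step 1: E_discharge = eta/100 * E_charge = 88.09/100 * 654.85 = 576.86 Wh
Step 2: t = E_discharge / P = 576.86 / 250.09 = 2.307 hr

2.307 hr


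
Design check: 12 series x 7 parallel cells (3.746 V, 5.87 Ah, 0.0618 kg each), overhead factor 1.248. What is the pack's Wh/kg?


Step 1: V_pack = 12 * 3.746 = 44.952 V
Step 2: C_pack = 7 * 5.87 = 41.09 Ah
Step 3: E_pack = V_pack * C_pack = 44.952 * 41.09 = 1847.1 Wh
Step 4: m_pack = 12 * 7 * 0.0618 * 1.248 = 6.4786 kg
Step 5: ED = E_pack / m_pack = 1847.1 / 6.4786 = 285.1 Wh/kg

285.1 Wh/kg


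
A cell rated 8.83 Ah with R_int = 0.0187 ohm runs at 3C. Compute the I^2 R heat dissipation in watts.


Step 1: I = C_rate * capacity = 3 * 8.83 = 26.49 A
Step 2: Q = I^2 * R = 26.49^2 * 0.0187 = 701.72 * 0.0187 = 13.12 W

13.12 W


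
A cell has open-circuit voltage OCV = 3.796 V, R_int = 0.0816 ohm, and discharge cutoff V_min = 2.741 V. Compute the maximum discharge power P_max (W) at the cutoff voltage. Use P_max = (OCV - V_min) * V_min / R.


P_max = (OCV - V_min) * V_min / R = (3.796 - 2.741) * 2.741 / 0.0816 = 1.055 * 2.741 / 0.0816 = 35.44 W

35.44 W


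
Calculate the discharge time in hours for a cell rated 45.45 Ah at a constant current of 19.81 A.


Runtime = 45.45 Ah / 19.81 A = 2.294 hr

2.294 hr


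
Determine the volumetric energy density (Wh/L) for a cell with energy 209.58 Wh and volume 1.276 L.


Volumetric ED = 209.58 Wh / 1.276 L = 164.2 Wh/L

164.2 Wh/L


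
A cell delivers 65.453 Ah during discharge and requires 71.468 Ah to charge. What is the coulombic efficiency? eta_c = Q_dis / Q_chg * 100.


eta_c = Q_dis / Q_chg * 100 = 65.453 / 71.468 * 100 = 91.58%

91.58%


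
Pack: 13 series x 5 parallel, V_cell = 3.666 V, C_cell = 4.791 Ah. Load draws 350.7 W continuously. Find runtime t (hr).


Step 1: E_pack = Ns * V_cell * Np * C_cell = 13 * 3.666 * 5 * 4.791 = 1141.6 Wh
Step 2: t = E_pack / P = 1141.6 / 350.7 = 3.255 hr

3.255 hr


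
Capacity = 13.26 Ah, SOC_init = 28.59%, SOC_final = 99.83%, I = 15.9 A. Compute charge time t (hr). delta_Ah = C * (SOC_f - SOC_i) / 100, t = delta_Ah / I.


Step 1: dSOC = 99.83% - 28.59% = 71.24%
Step 2: delta_Ah = 13.26 * 71.24 / 100 = 9.4464 Ah
Step 3: t = 9.4464 / 15.9 = 0.5941 hr

0.5941 hr


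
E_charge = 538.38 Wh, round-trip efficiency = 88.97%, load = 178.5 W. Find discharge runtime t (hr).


Step 1: E_discharge = eta/100 * E_charge = 88.97/100 * 538.38 = 479 Wh
Step 2: t = E_discharge / P = 479 / 178.5 = 2.683 hr

2.683 hr


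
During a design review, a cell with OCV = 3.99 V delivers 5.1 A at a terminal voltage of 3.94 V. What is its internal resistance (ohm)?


R = (OCV - V) / I = (3.99 - 3.94) / 5.1 = 0.009804 ohm

0.009804 ohm


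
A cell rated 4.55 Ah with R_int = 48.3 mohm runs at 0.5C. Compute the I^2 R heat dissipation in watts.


Convert: R = 48.3 mohm = 0.0483 ohm
Step 1: I = C_rate * capacity = 0.5 * 4.55 = 2.275 A
Step 2: Q = I^2 * R = 2.275^2 * 0.0483 = 5.1756 * 0.0483 = 0.2500 W

0.2500 W


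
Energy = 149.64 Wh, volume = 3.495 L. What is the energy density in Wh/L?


ED = E / V = 149.64 / 3.495 = 42.82 Wh/L

42.82 Wh/L


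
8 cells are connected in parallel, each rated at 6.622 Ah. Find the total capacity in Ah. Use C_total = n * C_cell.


Parallel capacities add: 8 * 6.622 Ah = 52.976 Ah

52.976 Ah


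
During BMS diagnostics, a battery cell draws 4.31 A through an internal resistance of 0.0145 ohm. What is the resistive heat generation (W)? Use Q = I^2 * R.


Q = I^2 * R = 4.31^2 * 0.0145 = 0.2694 W

0.2694 W


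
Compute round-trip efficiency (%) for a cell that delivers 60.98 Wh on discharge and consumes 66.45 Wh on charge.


eta_e = E_dis / E_chg * 100 = 60.98 / 66.45 * 100 = 91.77%

91.77%


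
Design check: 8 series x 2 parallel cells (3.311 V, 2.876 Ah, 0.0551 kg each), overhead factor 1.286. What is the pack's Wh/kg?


Step 1: V_pack = 8 * 3.311 = 26.488 V
Step 2: C_pack = 2 * 2.876 = 5.752 Ah
Step 3: E_pack = V_pack * C_pack = 26.488 * 5.752 = 152.36 Wh
Step 4: m_pack = 8 * 2 * 0.0551 * 1.286 = 1.1337 kg
Step 5: ED = E_pack / m_pack = 152.36 / 1.1337 = 134.4 Wh/kg

134.4 Wh/kg


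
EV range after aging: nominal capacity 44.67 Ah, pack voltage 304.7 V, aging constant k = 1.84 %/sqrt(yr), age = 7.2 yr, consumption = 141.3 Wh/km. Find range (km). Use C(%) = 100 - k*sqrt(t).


Step 1: capacity retention = 100 - 1.84 * sqrt(7.2) = 100 - 1.84 * 2.6833 = 95.063%
Step 2: C_now = 44.67 * 95.063/100 = 42.465 Ah
Step 3: E_pack = V * C_now = 304.7 * 42.465 = 12939 Wh
Step 4: range = E_pack / consumption = 12939 / 141.3 = 91.57 km

91.57 km


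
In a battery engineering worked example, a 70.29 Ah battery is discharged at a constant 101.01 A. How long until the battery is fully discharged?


t = capacity / current = 70.29 / 101.01 = 0.6959 hr

0.6959 hr


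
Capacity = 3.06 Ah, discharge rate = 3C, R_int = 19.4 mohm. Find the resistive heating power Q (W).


Convert: R = 19.4 mohm = 0.0194 ohm
Step 1: I = C_rate * capacity = 3 * 3.06 = 9.18 A
Step 2: Q = I^2 * R = 9.18^2 * 0.0194 = 84.272 * 0.0194 = 1.635 W

1.635 W


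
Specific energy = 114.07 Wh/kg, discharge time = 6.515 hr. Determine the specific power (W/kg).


Specific power = 114.07 Wh/kg / 6.515 hr = 17.51 W/kg

17.51 W/kg


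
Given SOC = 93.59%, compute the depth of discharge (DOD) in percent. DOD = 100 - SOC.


Complement of SOC: DOD = 100% - 93.59% = 6.41%

6.41%


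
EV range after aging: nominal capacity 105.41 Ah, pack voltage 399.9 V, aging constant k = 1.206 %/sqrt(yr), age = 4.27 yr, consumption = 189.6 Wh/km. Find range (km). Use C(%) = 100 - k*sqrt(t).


Step 1: capacity retention = 100 - 1.206 * sqrt(4.27) = 100 - 1.206 * 2.0664 = 97.508%
Step 2: C_now = 105.41 * 97.508/100 = 102.78 Ah
Step 3: E_pack = V * C_now = 399.9 * 102.78 = 41102 Wh
Step 4: range = E_pack / consumption = 41102 / 189.6 = 216.8 km

216.8 km


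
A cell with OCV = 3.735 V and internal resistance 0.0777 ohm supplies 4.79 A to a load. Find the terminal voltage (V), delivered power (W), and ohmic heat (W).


Step 1: V_terminal = OCV - I*R = 3.735 - 4.79 * 0.0777 = 3.3628 V
Step 2: P_out = V_terminal * I = 3.3628 * 4.79 = 16.11 W
Step 3: Q = I^2 * R = 4.79^2 * 0.0777 = 1.783 W

V=3.3628 V, P=16.11 W, Q=1.783 W


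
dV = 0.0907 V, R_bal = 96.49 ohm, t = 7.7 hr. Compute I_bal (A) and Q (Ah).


First, Ohm's law: I_bal = 0.0907 V / 96.49 ohm = 9.3999e-04 A
Then Q = I * t = 9.3999e-04 A * 7.7 hr = 0.007238 Ah

I=9.3999e-04 A, Q=0.007238 Ah


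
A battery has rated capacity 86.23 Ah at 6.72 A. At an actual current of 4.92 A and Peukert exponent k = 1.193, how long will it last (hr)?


t_rated = C / I_rated = 86.23 / 6.72 = 12.832 hr
(I_rated/I)^k = (1.3659)^1.193 = 1.4506
t = t_rated * (I_rated/I)^k = 12.832 * 1.4506 = 18.61 hr

18.61 hr


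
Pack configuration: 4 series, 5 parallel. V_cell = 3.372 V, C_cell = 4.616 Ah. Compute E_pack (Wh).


E = Ns * Vcell * Np * Ccell = 4 * 3.372 * 5 * 4.616 = 311.3 Wh

311.3 Wh


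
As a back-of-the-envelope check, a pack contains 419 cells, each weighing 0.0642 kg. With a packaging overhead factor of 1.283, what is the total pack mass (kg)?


m_pack = n * m_cell * overhead = 419 * 0.0642 * 1.283 = 34.51 kg

34.51 kg


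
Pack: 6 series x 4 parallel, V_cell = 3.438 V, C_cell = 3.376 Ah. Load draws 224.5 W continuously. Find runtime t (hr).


Step 1: E_pack = Ns * V_cell * Np * C_cell = 6 * 3.438 * 4 * 3.376 = 278.56 Wh
Step 2: t = E_pack / P = 278.56 / 224.5 = 1.241 hr

1.241 hr


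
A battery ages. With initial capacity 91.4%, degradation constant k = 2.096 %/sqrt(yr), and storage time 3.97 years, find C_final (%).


sqrt(t) = sqrt(3.97) = 1.9925
C_final = 91.4 - 2.096 * 1.9925 = 87.22%

87.22%


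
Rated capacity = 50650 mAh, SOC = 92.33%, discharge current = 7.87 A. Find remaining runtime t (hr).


Convert: C_total = 50650 mAh = 50.65 Ah
Step 1: remaining = SOC/100 * C_total = 92.33/100 * 50.65 = 46.765 Ah
Step 2: t = remaining / I = 46.765 / 7.87 = 5.942 hr

5.942 hr


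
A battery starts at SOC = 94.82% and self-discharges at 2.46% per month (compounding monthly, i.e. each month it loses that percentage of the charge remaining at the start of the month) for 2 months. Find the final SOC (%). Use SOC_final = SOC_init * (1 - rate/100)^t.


decay = (1 - 2.46/100)^2 = 0.95141
SOC_final = 94.82 * 0.95141 = 90.21%

90.21%


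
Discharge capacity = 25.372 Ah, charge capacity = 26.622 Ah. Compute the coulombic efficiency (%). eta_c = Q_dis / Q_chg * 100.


Coulombic efficiency = 25.372/26.622 * 100% = 95.30%

95.30%


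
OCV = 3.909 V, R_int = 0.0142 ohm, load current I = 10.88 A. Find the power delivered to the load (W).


Step 1: V_terminal = OCV - I*R = 3.909 - 10.88 * 0.0142 = 3.7545 V
Step 2: P_out = V_terminal * I = 3.7545 * 10.88 = 40.85 W

40.85 W


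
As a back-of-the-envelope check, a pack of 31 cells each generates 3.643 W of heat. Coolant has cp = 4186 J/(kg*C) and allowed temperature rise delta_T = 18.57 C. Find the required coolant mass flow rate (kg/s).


Q_total = 31 * 3.643 = 112.93 W
m_dot = Q_total / (cp * dT) = 112.93 / (4186 * 18.57) = 0.001453 kg/s

0.001453 kg/s


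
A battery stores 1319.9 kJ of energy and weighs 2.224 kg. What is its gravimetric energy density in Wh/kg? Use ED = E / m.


Convert: E = 1319.9 kJ = 366.64 Wh
ED = E / m = 366.64 / 2.224 = 164.9 Wh/kg

164.9 Wh/kg


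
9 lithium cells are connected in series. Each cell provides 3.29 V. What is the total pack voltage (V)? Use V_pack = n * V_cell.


With 9 cells in series at 3.29 V each, V_pack = 29.61 V

29.61 V


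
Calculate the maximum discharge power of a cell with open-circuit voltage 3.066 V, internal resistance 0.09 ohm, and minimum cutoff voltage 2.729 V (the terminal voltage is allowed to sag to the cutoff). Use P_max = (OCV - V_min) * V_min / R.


P_max = (OCV - V_min) * V_min / R = (3.066 - 2.729) * 2.729 / 0.09 = 0.337 * 2.729 / 0.09 = 10.22 W

10.22 W


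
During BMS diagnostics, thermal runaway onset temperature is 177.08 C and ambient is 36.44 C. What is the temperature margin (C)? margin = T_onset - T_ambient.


Safety margin = 177.08 C - 36.44 C = 140.64 C

140.64 C


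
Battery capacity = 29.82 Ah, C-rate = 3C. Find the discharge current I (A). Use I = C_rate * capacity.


I = C_rate * capacity = 3 * 29.82 = 89.46 A

89.46 A


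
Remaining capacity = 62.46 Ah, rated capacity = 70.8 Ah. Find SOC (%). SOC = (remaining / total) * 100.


SOC% = 62.46 / 70.8 * 100 = 88.22%

88.22%


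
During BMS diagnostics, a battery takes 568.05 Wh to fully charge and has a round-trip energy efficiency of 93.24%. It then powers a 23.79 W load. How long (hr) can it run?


Step 1: E_discharge = eta/100 * E_charge = 93.24/100 * 568.05 = 529.65 Wh
Step 2: t = E_discharge / P = 529.65 / 23.79 = 22.26 hr

22.26 hr


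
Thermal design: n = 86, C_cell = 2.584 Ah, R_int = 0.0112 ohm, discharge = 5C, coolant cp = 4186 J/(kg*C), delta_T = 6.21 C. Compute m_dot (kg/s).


Step 1: I = 5 * 2.584 = 12.92 A
Step 2: Q_cell = I^2 * R = 12.92^2 * 0.0112 = 1.8696 W
Step 3: Q_total = 86 * 1.8696 = 160.79 W
Step 4: m_dot = Q_total / (cp * dT) = 160.79 / (4186 * 6.21) = 0.006185 kg/s

0.006185 kg/s


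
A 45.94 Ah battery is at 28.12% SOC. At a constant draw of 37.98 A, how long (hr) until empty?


Step 1: remaining = SOC/100 * C_total = 28.12/100 * 45.94 = 12.918 Ah
Step 2: t = remaining / I = 12.918 / 37.98 = 0.3401 hr

0.3401 hr


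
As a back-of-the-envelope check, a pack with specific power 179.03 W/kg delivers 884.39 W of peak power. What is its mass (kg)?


m = P / SP = 884.39 / 179.03 = 4.940 kg

4.940 kg


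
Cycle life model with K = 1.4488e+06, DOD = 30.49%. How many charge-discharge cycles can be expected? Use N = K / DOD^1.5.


DOD^1.5 = 168.36
N = K / DOD^1.5 = 1.4488e+06 / 168.36 = 8605

8605 cycles


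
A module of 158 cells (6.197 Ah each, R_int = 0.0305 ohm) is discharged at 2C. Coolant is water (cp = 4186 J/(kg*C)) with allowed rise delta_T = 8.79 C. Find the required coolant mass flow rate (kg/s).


Step 1: I = 2 * 6.197 = 12.394 A
Step 2: Q_cell = I^2 * R = 12.394^2 * 0.0305 = 4.6851 W
Step 3: Q_total = 158 * 4.6851 = 740.25 W
Step 4: m_dot = Q_total / (cp * dT) = 740.25 / (4186 * 8.79) = 0.02012 kg/s

0.02012 kg/s


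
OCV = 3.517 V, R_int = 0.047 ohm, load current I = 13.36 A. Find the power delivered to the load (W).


Step 1: V_terminal = OCV - I*R = 3.517 - 13.36 * 0.047 = 2.8891 V
Step 2: P_out = V_terminal * I = 2.8891 * 13.36 = 38.60 W

38.60 W


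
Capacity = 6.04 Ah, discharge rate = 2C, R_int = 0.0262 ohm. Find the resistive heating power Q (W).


Step 1: I = C_rate * capacity = 2 * 6.04 = 12.08 A
Step 2: Q = I^2 * R = 12.08^2 * 0.0262 = 145.93 * 0.0262 = 3.823 W

3.823 W


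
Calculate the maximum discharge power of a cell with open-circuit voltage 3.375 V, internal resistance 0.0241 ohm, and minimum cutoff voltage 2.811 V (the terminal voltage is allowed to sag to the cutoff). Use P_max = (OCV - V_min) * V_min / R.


dV = OCV - V_min = 0.564 V (so I_max = dV / R)
P_max = dV * V_min / R = 0.564 * 2.811 / 0.0241 = 65.78 W

65.78 W


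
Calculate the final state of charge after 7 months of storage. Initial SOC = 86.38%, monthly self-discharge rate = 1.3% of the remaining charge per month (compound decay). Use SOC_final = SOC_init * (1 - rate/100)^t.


decay = (1 - 1.3/100)^7 = 0.91247
SOC_final = 86.38 * 0.91247 = 78.82%

78.82%


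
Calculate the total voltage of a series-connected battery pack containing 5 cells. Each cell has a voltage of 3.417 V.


With 5 cells in series at 3.417 V each, V_pack = 17.085 V

17.085 V


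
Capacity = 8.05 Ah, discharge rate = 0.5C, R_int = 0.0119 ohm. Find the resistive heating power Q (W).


Step 1: I = C_rate * capacity = 0.5 * 8.05 = 4.025 A
Step 2: Q = I^2 * R = 4.025^2 * 0.0119 = 16.201 * 0.0119 = 0.1928 W

0.1928 W


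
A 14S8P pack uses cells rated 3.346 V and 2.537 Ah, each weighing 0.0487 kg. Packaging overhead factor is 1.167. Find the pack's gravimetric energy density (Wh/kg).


Step 1: V_pack = 14 * 3.346 = 46.844 V
Step 2: C_pack = 8 * 2.537 = 20.296 Ah
Step 3: E_pack = V_pack * C_pack = 46.844 * 20.296 = 950.75 Wh
Step 4: m_pack = 14 * 8 * 0.0487 * 1.167 = 6.3653 kg
Step 5: ED = E_pack / m_pack = 950.75 / 6.3653 = 149.4 Wh/kg

149.4 Wh/kg


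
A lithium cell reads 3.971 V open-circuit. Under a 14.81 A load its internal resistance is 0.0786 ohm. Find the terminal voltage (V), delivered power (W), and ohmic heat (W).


Step 1: V_terminal = OCV - I*R = 3.971 - 14.81 * 0.0786 = 2.8069 V
Step 2: P_out = V_terminal * I = 2.8069 * 14.81 = 41.57 W
Step 3: Q = I^2 * R = 14.81^2 * 0.0786 = 17.24 W

V=2.8069 V, P=41.57 W, Q=17.24 W


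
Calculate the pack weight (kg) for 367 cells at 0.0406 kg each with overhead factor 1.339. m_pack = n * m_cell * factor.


Cell mass sum = 367 * 0.0406 = 14.9 kg
With overhead 1.339: m_pack = 14.9 * 1.339 = 19.95 kg

19.95 kg


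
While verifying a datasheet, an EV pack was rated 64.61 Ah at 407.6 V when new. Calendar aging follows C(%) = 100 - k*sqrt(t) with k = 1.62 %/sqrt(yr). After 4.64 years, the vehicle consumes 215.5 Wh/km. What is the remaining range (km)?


Step 1: capacity retention = 100 - 1.62 * sqrt(4.64) = 100 - 1.62 * 2.1541 = 96.51%
Step 2: C_now = 64.61 * 96.51/100 = 62.355 Ah
Step 3: E_pack = V * C_now = 407.6 * 62.355 = 25416 Wh
Step 4: range = E_pack / consumption = 25416 / 215.5 = 117.9 km

117.9 km


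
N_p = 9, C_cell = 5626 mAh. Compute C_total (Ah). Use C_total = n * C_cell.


Convert: C_cell = 5626 mAh = 5.626 Ah
C_total = 9 * 5.626 = 50.634 Ah

50.634 Ah


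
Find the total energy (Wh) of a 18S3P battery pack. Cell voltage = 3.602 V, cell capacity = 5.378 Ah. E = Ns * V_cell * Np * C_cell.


E = Ns * Vcell * Np * Ccell = 18 * 3.602 * 3 * 5.378 = 1046 Wh

1046 Wh


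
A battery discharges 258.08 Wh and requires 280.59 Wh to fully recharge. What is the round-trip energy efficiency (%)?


Round-trip efficiency = 258.08/280.59 * 100% = 91.98%

91.98%


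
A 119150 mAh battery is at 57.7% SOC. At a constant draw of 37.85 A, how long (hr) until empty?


Convert: C_total = 119150 mAh = 119.15 Ah
Step 1: remaining = SOC/100 * C_total = 57.7/100 * 119.15 = 68.75 Ah
Step 2: t = remaining / I = 68.75 / 37.85 = 1.816 hr

1.816 hr
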